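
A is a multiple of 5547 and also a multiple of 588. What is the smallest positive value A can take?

1087212

gcd first: 5547 = 9·588 + 255; 588 = 2·255 + 78; 255 = 3·78 + 21; 78 = 3·21 + 15; 21 = 1·15 + 6; 15 = 2·6 + 3; 6 = 2·3 + 0 → gcd = 3
lcm = 5547·588/gcd = 3261636/3 = 1087212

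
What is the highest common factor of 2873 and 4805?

1

2873 = 13² · 17
4805 = 5 · 31²
Common: 1 = 1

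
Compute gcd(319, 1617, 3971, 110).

319 = 11 · 29; 1617 = 3 · 7² · 11; 3971 = 11 · 19²; 110 = 2 · 5 · 11
gcd takes min exponent of each prime: 11 = 11

11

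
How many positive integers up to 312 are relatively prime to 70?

107

70 = 2·5·7. Inclusion–exclusion on these primes:
312 − ⌊312/2⌋ − ⌊312/5⌋ − ⌊312/7⌋ + ⌊312/10⌋ + ⌊312/14⌋ + ⌊312/35⌋ − ⌊312/70⌋ = 107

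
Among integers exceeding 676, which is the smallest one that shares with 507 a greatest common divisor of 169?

845

Multiples of 169 above 676: 169·5, 169·6, … . Need the cofactor coprime to 507/169 = 3.
Checking s = 5, 6, … the first with gcd(s, 3) = 1 is s = 5, giving 845.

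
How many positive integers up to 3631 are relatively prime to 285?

Prime factors of 285: 3, 5, 19. Count integers ≤ 3631 divisible by none of them.
By inclusion–exclusion: 3631 − ⌊3631/3⌋ − ⌊3631/5⌋ − ⌊3631/19⌋ + ⌊3631/15⌋ + ⌊3631/57⌋ + ⌊3631/95⌋ − ⌊3631/285⌋ = 1835.

1835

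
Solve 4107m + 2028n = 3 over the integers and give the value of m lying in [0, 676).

517

Reduce mod 2028: 4107m ≡ 3 (mod 2028). With g = gcd(4107, 2028) = 3 dividing 3, divide through: 1369m ≡ 1 (mod 676).
Since gcd(1369, 676) = 1, m ≡ 1·(1369)⁻¹ ≡ 517 (mod 676). Smallest non-negative: 517.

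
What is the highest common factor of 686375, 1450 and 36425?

25

686375 = 5³ · 17² · 19; 1450 = 2 · 5² · 29; 36425 = 5² · 31 · 47
gcd takes min exponent of each prime: 5² = 25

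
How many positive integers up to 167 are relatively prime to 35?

Prime factors of 35: 5, 7. Count integers ≤ 167 divisible by none of them.
By inclusion–exclusion: 167 − ⌊167/5⌋ − ⌊167/7⌋ + ⌊167/35⌋ = 115.

115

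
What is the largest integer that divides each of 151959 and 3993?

3

Euclid: 151959 = 38·3993 + 225; 3993 = 17·225 + 168; 225 = 1·168 + 57; 168 = 2·57 + 54; 57 = 1·54 + 3; 54 = 18·3 + 0. Last nonzero remainder: 3.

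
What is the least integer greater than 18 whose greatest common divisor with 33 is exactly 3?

Multiples of 3 above 18: 3·7, 3·8, … . Need the cofactor coprime to 33/3 = 11.
Checking s = 7, 8, … the first with gcd(s, 11) = 1 is s = 7, giving 21.

21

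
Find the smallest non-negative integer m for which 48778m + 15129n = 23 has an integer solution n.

Euclid: 48778 = 3·15129 + 3391; 15129 = 4·3391 + 1565; 3391 = 2·1565 + 261; 1565 = 5·261 + 260; 261 = 1·260 + 1; 260 = 260·1 + 0 → gcd = 1; 23 = 1·23.
Back-substitution yields 48778·(58) + 15129·(-187) = 1, so one solution is m = 58·23 = 1334, n = -187·23 = -4301.
Solutions in m differ by 15129/1 = 15129; the one in [0, 15129) is 1334 mod 15129 = 1334.

1334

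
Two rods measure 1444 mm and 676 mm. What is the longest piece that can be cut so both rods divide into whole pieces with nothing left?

4

Euclid: 1444 = 2·676 + 92; 676 = 7·92 + 32; 92 = 2·32 + 28; 32 = 1·28 + 4; 28 = 7·4 + 0. Last nonzero remainder: 4.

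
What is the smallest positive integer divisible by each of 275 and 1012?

25300

gcd first: 1012 = 3·275 + 187; 275 = 1·187 + 88; 187 = 2·88 + 11; 88 = 8·11 + 0 → gcd = 11
lcm = 275·1012/gcd = 278300/11 = 25300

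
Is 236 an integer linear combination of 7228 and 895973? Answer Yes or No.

No

By Bézout, 7228u − 895973v = 236 has integer solutions iff gcd(7228, 895973) | 236.
Euclid: 895973 = 123·7228 + 6929; 7228 = 1·6929 + 299; 6929 = 23·299 + 52; 299 = 5·52 + 39; 52 = 1·39 + 13; 39 = 3·13 + 0. gcd = 13; 236 mod 13 = 2. No.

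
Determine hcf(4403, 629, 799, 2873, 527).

gcd(4403, 629): 4403 = 7·629 + 0 → 629
gcd(629, 799): 799 = 1·629 + 170; 629 = 3·170 + 119; 170 = 1·119 + 51; 119 = 2·51 + 17; 51 = 3·17 + 0 → 17
gcd(17, 2873): 2873 = 169·17 + 0 → 17
gcd(17, 527): 527 = 31·17 + 0 → 17

17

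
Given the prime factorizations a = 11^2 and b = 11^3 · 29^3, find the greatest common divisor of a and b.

121

min exponent per shared prime: 11^2 = 121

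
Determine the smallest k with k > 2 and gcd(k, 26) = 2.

4

26 = 2·13. Any k with gcd(k, 26) = 2 is a multiple of 2, say 2s, with s coprime to 13.
Need s > 2/2, so s ≥ 2. First s ≥ 2 with gcd(s, 13) = 1 is s = 2. Thus k = 2·2 = 4.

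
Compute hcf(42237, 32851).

42237 = 3² · 13 · 19²
32851 = 7 · 13 · 19²
Common: 13 · 19² = 4693

4693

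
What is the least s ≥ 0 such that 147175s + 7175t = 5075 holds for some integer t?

17

Reduce mod 7175: 147175s ≡ 5075 (mod 7175). With g = gcd(147175, 7175) = 175 dividing 5075, divide through: 841s ≡ 29 (mod 41).
Since gcd(841, 41) = 1, s ≡ 29·(841)⁻¹ ≡ 17 (mod 41). Smallest non-negative: 17.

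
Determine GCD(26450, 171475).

Euclid: 171475 = 6·26450 + 12775; 26450 = 2·12775 + 900; 12775 = 14·900 + 175; 900 = 5·175 + 25; 175 = 7·25 + 0. Last nonzero remainder: 25.

25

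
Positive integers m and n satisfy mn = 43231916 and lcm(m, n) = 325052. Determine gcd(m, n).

133

From gcd × lcm = mn: gcd = 43231916 / 325052 = 133.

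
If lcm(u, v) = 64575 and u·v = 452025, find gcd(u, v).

gcd·lcm = product, so gcd = 452025/64575 = 7.

7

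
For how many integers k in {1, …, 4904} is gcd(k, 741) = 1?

2859

741 = 3·13·19. Inclusion–exclusion on these primes:
4904 − ⌊4904/3⌋ − ⌊4904/13⌋ − ⌊4904/19⌋ + ⌊4904/39⌋ + ⌊4904/57⌋ + ⌊4904/247⌋ − ⌊4904/741⌋ = 2859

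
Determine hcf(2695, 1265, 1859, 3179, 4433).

11

gcd(2695, 1265): 2695 = 2·1265 + 165; 1265 = 7·165 + 110; 165 = 1·110 + 55; 110 = 2·55 + 0 → 55
gcd(55, 1859): 1859 = 33·55 + 44; 55 = 1·44 + 11; 44 = 4·11 + 0 → 11
gcd(11, 3179): 3179 = 289·11 + 0 → 11
gcd(11, 4433): 4433 = 403·11 + 0 → 11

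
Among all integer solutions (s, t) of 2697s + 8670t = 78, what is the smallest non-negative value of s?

gcd(2697, 8670) = 3 (Euclid: 8670 = 3·2697 + 579; 2697 = 4·579 + 381; 579 = 1·381 + 198; 381 = 1·198 + 183; 198 = 1·183 + 15; 183 = 12·15 + 3; 15 = 5·3 + 0), and 3 | 78.
Extended Euclid: 2697·(569) + 8670·(-177) = 3. Scale by 26: s₀ = 14794.
General solution s = s₀ + 2890k; reducing mod 2890 gives s = 344 (and t = -107).

344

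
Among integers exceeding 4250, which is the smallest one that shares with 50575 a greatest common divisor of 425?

Multiples of 425 above 4250: 425·11, 425·12, … . Need the cofactor coprime to 50575/425 = 119.
Checking s = 11, 12, … the first with gcd(s, 119) = 1 is s = 11, giving 4675.

4675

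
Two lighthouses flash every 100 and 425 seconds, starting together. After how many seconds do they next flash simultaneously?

gcd first: 425 = 4·100 + 25; 100 = 4·25 + 0 → gcd = 25
lcm = 100·425/gcd = 42500/25 = 1700

1700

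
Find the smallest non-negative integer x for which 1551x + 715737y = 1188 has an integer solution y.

11076

Euclid: 715737 = 461·1551 + 726; 1551 = 2·726 + 99; 726 = 7·99 + 33; 99 = 3·33 + 0 → gcd = 33; 1188 = 33·36.
Back-substitution yields 1551·(-6922) + 715737·(15) = 33, so one solution is x = -6922·36 = -249192, y = 15·36 = 540.
Solutions in x differ by 715737/33 = 21689; the one in [0, 21689) is -249192 mod 21689 = 11076.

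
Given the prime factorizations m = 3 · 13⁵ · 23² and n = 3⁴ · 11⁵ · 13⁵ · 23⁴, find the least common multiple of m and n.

max exponent per prime: 3⁴ · 11⁵ · 13⁵ · 23⁴ = 1355428303861163103

1355428303861163103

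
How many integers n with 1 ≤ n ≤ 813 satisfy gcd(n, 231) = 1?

Prime factors of 231: 3, 7, 11. Count integers ≤ 813 divisible by none of them.
By inclusion–exclusion: 813 − ⌊813/3⌋ − ⌊813/7⌋ − ⌊813/11⌋ + ⌊813/21⌋ + ⌊813/33⌋ + ⌊813/77⌋ − ⌊813/231⌋ = 422.

422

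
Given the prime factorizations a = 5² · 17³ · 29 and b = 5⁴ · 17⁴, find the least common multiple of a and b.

1513818125

max exponent per prime: 5⁴ · 17⁴ · 29 = 1513818125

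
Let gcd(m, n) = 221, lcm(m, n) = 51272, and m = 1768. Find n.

6409

Using mn = gcd(m,n)·lcm(m,n) = 221·51272 = 11331112, we get n = 11331112/1768 = 6409.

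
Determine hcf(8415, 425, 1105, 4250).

gcd(8415, 425): 8415 = 19·425 + 340; 425 = 1·340 + 85; 340 = 4·85 + 0 → 85
gcd(85, 1105): 1105 = 13·85 + 0 → 85
gcd(85, 4250): 4250 = 50·85 + 0 → 85

85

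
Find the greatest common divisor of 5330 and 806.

Euclid: 5330 = 6·806 + 494; 806 = 1·494 + 312; 494 = 1·312 + 182; 312 = 1·182 + 130; 182 = 1·130 + 52; 130 = 2·52 + 26; 52 = 2·26 + 0. Last nonzero remainder: 26.

26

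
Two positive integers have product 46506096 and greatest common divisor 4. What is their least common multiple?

11626524

Since gcd(a,b)·lcm(a,b) = ab, lcm = 46506096/4 = 11626524.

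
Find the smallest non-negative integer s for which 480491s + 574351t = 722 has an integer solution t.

gcd(480491, 574351) = 361 (Euclid: 574351 = 1·480491 + 93860; 480491 = 5·93860 + 11191; 93860 = 8·11191 + 4332; 11191 = 2·4332 + 2527; 4332 = 1·2527 + 1805; 2527 = 1·1805 + 722; 1805 = 2·722 + 361; 722 = 2·361 + 0), and 361 | 722.
Extended Euclid: 480491·(-667) + 574351·(558) = 361. Scale by 2: s₀ = -1334.
General solution s = s₀ + 1591k; reducing mod 1591 gives s = 257 (and t = -215).

257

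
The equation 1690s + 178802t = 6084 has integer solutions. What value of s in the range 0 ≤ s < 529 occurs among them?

321

Euclid: 178802 = 105·1690 + 1352; 1690 = 1·1352 + 338; 1352 = 4·338 + 0 → gcd = 338; 6084 = 338·18.
Back-substitution yields 1690·(106) + 178802·(-1) = 338, so one solution is s = 106·18 = 1908, t = -1·18 = -18.
Solutions in s differ by 178802/338 = 529; the one in [0, 529) is 1908 mod 529 = 321.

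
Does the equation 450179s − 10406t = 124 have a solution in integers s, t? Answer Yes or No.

By Bézout, 450179s − 10406t = 124 has integer solutions iff gcd(450179, 10406) | 124.
Euclid: 450179 = 43·10406 + 2721; 10406 = 3·2721 + 2243; 2721 = 1·2243 + 478; 2243 = 4·478 + 331; 478 = 1·331 + 147; 331 = 2·147 + 37; 147 = 3·37 + 36; 37 = 1·36 + 1; 36 = 36·1 + 0. gcd = 1; 124 mod 1 = 0. Yes.

Yes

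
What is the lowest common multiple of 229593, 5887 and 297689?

229593 = 3 · 7 · 13 · 29²; 5887 = 7 · 29²; 297689 = 7 · 23 · 43²
lcm takes max exponent of each prime: 3 · 7 · 13 · 23 · 29² · 43² = 9763901511

9763901511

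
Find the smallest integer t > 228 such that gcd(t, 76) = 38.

266

76 = 38·2. Any t with gcd(t, 76) = 38 is a multiple of 38, say 38s, with s coprime to 2.
Need s > 228/38, so s ≥ 7. First s ≥ 7 with gcd(s, 2) = 1 is s = 7. Thus t = 38·7 = 266.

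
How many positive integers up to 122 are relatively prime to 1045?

84

Prime factors of 1045: 5, 11, 19. Count integers ≤ 122 divisible by none of them.
By inclusion–exclusion: 122 − ⌊122/5⌋ − ⌊122/11⌋ − ⌊122/19⌋ + ⌊122/55⌋ + ⌊122/95⌋ + ⌊122/209⌋ − ⌊122/1045⌋ = 84.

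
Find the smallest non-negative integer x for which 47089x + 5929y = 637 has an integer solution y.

50

gcd(47089, 5929) = 49 (Euclid: 47089 = 7·5929 + 5586; 5929 = 1·5586 + 343; 5586 = 16·343 + 98; 343 = 3·98 + 49; 98 = 2·49 + 0), and 49 | 637.
Extended Euclid: 47089·(-52) + 5929·(413) = 49. Scale by 13: x₀ = -676.
General solution x = x₀ + 121t; reducing mod 121 gives x = 50 (and y = -397).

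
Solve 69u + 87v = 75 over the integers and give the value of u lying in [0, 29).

Euclid: 87 = 1·69 + 18; 69 = 3·18 + 15; 18 = 1·15 + 3; 15 = 5·3 + 0 → gcd = 3; 75 = 3·25.
Back-substitution yields 69·(-5) + 87·(4) = 3, so one solution is u = -5·25 = -125, v = 4·25 = 100.
Solutions in u differ by 87/3 = 29; the one in [0, 29) is -125 mod 29 = 20.

20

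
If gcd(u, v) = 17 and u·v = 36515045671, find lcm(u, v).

2147943863

Since gcd(u,v)·lcm(u,v) = uv, lcm = 36515045671/17 = 2147943863.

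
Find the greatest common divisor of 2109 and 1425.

2109 = 3 · 19 · 37
1425 = 3 · 5² · 19
Common: 3 · 19 = 57

57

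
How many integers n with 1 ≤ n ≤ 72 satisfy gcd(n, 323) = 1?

65

Prime factors of 323: 17, 19. Count integers ≤ 72 divisible by none of them.
By inclusion–exclusion: 72 − ⌊72/17⌋ − ⌊72/19⌋ + ⌊72/323⌋ = 65.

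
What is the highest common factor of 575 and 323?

1

Euclid: 575 = 1·323 + 252; 323 = 1·252 + 71; 252 = 3·71 + 39; 71 = 1·39 + 32; 39 = 1·32 + 7; 32 = 4·7 + 4; 7 = 1·4 + 3; 4 = 1·3 + 1; 3 = 3·1 + 0. Last nonzero remainder: 1.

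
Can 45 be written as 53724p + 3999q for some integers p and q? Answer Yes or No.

By Bézout, 53724p + 3999q = 45 has integer solutions iff gcd(53724, 3999) | 45.
Euclid: 53724 = 13·3999 + 1737; 3999 = 2·1737 + 525; 1737 = 3·525 + 162; 525 = 3·162 + 39; 162 = 4·39 + 6; 39 = 6·6 + 3; 6 = 2·3 + 0. gcd = 3; 45 mod 3 = 0. Yes.

Yes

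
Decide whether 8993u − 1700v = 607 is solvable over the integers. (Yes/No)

By Bézout, 8993u − 1700v = 607 has integer solutions iff gcd(8993, 1700) | 607.
Euclid: 8993 = 5·1700 + 493; 1700 = 3·493 + 221; 493 = 2·221 + 51; 221 = 4·51 + 17; 51 = 3·17 + 0. gcd = 17; 607 mod 17 = 12. No.

No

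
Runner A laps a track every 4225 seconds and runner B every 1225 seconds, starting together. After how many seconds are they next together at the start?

gcd first: 4225 = 3·1225 + 550; 1225 = 2·550 + 125; 550 = 4·125 + 50; 125 = 2·50 + 25; 50 = 2·25 + 0 → gcd = 25
lcm = 4225·1225/gcd = 5175625/25 = 207025

207025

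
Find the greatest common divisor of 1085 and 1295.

1085 = 5 · 7 · 31
1295 = 5 · 7 · 37
Common: 5 · 7 = 35

35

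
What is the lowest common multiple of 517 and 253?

gcd first: 517 = 2·253 + 11; 253 = 23·11 + 0 → gcd = 11
lcm = 517·253/gcd = 130801/11 = 11891

11891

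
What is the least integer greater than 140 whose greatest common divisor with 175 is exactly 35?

175 = 35·5. Any m with gcd(m, 175) = 35 is a multiple of 35, say 35s, with s coprime to 5.
Need s > 140/35, so s ≥ 5. First s ≥ 5 with gcd(s, 5) = 1 is s = 6. Thus m = 35·6 = 210.

210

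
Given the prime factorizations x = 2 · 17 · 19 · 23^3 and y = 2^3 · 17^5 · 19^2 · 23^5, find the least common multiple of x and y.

max exponent per prime: 2^3 · 17^5 · 19^2 · 23^5 = 26392527082602488

26392527082602488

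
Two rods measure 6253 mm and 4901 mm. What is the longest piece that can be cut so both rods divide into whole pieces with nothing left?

169

Euclid: 6253 = 1·4901 + 1352; 4901 = 3·1352 + 845; 1352 = 1·845 + 507; 845 = 1·507 + 338; 507 = 1·338 + 169; 338 = 2·169 + 0. Last nonzero remainder: 169.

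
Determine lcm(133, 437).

gcd first: 437 = 3·133 + 38; 133 = 3·38 + 19; 38 = 2·19 + 0 → gcd = 19
lcm = 133·437/gcd = 58121/19 = 3059

3059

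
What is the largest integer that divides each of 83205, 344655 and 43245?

45

gcd(83205, 344655): 344655 = 4·83205 + 11835; 83205 = 7·11835 + 360; 11835 = 32·360 + 315; 360 = 1·315 + 45; 315 = 7·45 + 0 → 45
gcd(45, 43245): 43245 = 961·45 + 0 → 45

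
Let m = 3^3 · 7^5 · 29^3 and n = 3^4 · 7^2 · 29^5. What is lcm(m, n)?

max exponent per prime: 3^4 · 7^5 · 29^5 = 27923201380683

27923201380683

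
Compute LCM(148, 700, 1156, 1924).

97306300

lcm(148, 700) = 148·700/gcd = 103600/4 = 25900
lcm(25900, 1156) = 25900·1156/gcd = 29940400/4 = 7485100
lcm(7485100, 1924) = 7485100·1924/gcd = 14401332400/148 = 97306300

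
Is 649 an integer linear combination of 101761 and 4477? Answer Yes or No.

No

By Bézout, 101761x − 4477y = 649 has integer solutions iff gcd(101761, 4477) | 649.
Euclid: 101761 = 22·4477 + 3267; 4477 = 1·3267 + 1210; 3267 = 2·1210 + 847; 1210 = 1·847 + 363; 847 = 2·363 + 121; 363 = 3·121 + 0. gcd = 121; 649 mod 121 = 44. No.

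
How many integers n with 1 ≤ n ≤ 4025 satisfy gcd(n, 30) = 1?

1073

Prime factors of 30: 2, 3, 5. Count integers ≤ 4025 divisible by none of them.
By inclusion–exclusion: 4025 − ⌊4025/2⌋ − ⌊4025/3⌋ − ⌊4025/5⌋ + ⌊4025/6⌋ + ⌊4025/10⌋ + ⌊4025/15⌋ − ⌊4025/30⌋ = 1073.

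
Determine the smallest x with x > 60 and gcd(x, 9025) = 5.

65

gcd(x, 9025) = 5 forces 5 | x; write x = 5s. Then gcd(5s, 5·1805) = 5·gcd(s, 1805), so need gcd(s, 1805) = 1.
5s > 60 gives s ≥ 13. The least s ≥ 13 coprime to 1805 is 13, so x = 5·13 = 65.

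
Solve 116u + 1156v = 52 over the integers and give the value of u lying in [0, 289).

gcd(116, 1156) = 4 (Euclid: 1156 = 9·116 + 112; 116 = 1·112 + 4; 112 = 28·4 + 0), and 4 | 52.
Extended Euclid: 116·(10) + 1156·(-1) = 4. Scale by 13: u₀ = 130.
General solution u = u₀ + 289t; reducing mod 289 gives u = 130 (and v = -13).

130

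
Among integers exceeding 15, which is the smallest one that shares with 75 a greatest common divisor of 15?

30

75 = 15·5. Any x with gcd(x, 75) = 15 is a multiple of 15, say 15s, with s coprime to 5.
Need s > 15/15, so s ≥ 2. First s ≥ 2 with gcd(s, 5) = 1 is s = 2. Thus x = 15·2 = 30.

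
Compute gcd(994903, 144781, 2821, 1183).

91

994903 = 7 · 13² · 29²; 144781 = 7 · 13 · 37 · 43; 2821 = 7 · 13 · 31; 1183 = 7 · 13²
gcd takes min exponent of each prime: 7 · 13 = 91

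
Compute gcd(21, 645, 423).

21 = 3 · 7; 645 = 3 · 5 · 43; 423 = 3² · 47
gcd takes min exponent of each prime: 3 = 3

3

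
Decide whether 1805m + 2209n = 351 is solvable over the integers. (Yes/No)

Yes

gcd(1805, 2209): 2209 = 1·1805 + 404; 1805 = 4·404 + 189; 404 = 2·189 + 26; 189 = 7·26 + 7; 26 = 3·7 + 5; 7 = 1·5 + 2; 5 = 2·2 + 1; 2 = 2·1 + 0 → 1
1 divides 351, so a solution exists.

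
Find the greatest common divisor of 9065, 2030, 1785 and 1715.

35

gcd(9065, 2030): 9065 = 4·2030 + 945; 2030 = 2·945 + 140; 945 = 6·140 + 105; 140 = 1·105 + 35; 105 = 3·35 + 0 → 35
gcd(35, 1785): 1785 = 51·35 + 0 → 35
gcd(35, 1715): 1715 = 49·35 + 0 → 35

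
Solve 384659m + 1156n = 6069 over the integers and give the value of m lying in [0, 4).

Euclid: 384659 = 332·1156 + 867; 1156 = 1·867 + 289; 867 = 3·289 + 0 → gcd = 289; 6069 = 289·21.
Back-substitution yields 384659·(-1) + 1156·(333) = 289, so one solution is m = -1·21 = -21, n = 333·21 = 6993.
Solutions in m differ by 1156/289 = 4; the one in [0, 4) is -21 mod 4 = 3.

3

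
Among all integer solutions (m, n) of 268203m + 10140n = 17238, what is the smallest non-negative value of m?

6

Reduce mod 10140: 268203m ≡ 17238 (mod 10140). With g = gcd(268203, 10140) = 507 dividing 17238, divide through: 529m ≡ 34 (mod 20).
Since gcd(529, 20) = 1, m ≡ 34·(529)⁻¹ ≡ 6 (mod 20). Smallest non-negative: 6.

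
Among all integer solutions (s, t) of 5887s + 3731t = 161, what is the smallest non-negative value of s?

Euclid: 5887 = 1·3731 + 2156; 3731 = 1·2156 + 1575; 2156 = 1·1575 + 581; 1575 = 2·581 + 413; 581 = 1·413 + 168; 413 = 2·168 + 77; 168 = 2·77 + 14; 77 = 5·14 + 7; 14 = 2·7 + 0 → gcd = 7; 161 = 7·23.
Back-substitution yields 5887·(-244) + 3731·(385) = 7, so one solution is s = -244·23 = -5612, t = 385·23 = 8855.
Solutions in s differ by 3731/7 = 533; the one in [0, 533) is -5612 mod 533 = 251.

251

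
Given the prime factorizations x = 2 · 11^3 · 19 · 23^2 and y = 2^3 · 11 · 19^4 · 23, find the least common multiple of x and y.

max exponent per prime: 2^3 · 11^3 · 19^4 · 23^2 = 734071086232

734071086232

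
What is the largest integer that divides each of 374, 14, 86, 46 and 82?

2

gcd(374, 14): 374 = 26·14 + 10; 14 = 1·10 + 4; 10 = 2·4 + 2; 4 = 2·2 + 0 → 2
gcd(2, 86): 86 = 43·2 + 0 → 2
gcd(2, 46): 46 = 23·2 + 0 → 2
gcd(2, 82): 82 = 41·2 + 0 → 2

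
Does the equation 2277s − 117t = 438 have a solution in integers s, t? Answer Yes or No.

gcd(2277, 117): 2277 = 19·117 + 54; 117 = 2·54 + 9; 54 = 6·9 + 0 → 9
9 does not divide 438, so a solution does not exist.

No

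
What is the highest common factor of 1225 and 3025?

25

Euclid: 3025 = 2·1225 + 575; 1225 = 2·575 + 75; 575 = 7·75 + 50; 75 = 1·50 + 25; 50 = 2·25 + 0. Last nonzero remainder: 25.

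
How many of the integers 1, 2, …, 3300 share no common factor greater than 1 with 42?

42 = 2·3·7. Inclusion–exclusion on these primes:
3300 − ⌊3300/2⌋ − ⌊3300/3⌋ − ⌊3300/7⌋ + ⌊3300/6⌋ + ⌊3300/14⌋ + ⌊3300/21⌋ − ⌊3300/42⌋ = 943

943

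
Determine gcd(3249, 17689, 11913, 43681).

361

3249 = 3² · 19²; 17689 = 7² · 19²; 11913 = 3 · 11 · 19²; 43681 = 11² · 19²
gcd takes min exponent of each prime: 19² = 361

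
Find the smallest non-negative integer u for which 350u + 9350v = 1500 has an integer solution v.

Reduce mod 9350: 350u ≡ 1500 (mod 9350). With g = gcd(350, 9350) = 50 dividing 1500, divide through: 7u ≡ 30 (mod 187).
Since gcd(7, 187) = 1, u ≡ 30·(7)⁻¹ ≡ 31 (mod 187). Smallest non-negative: 31.

31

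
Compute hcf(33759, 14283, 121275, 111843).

9

gcd(33759, 14283): 33759 = 2·14283 + 5193; 14283 = 2·5193 + 3897; 5193 = 1·3897 + 1296; 3897 = 3·1296 + 9; 1296 = 144·9 + 0 → 9
gcd(9, 121275): 121275 = 13475·9 + 0 → 9
gcd(9, 111843): 111843 = 12427·9 + 0 → 9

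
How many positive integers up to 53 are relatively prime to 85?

85 = 5·17. Inclusion–exclusion on these primes:
53 − ⌊53/5⌋ − ⌊53/17⌋ + ⌊53/85⌋ = 40

40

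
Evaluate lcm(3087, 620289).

3087 = 3² · 7³; 620289 = 3² · 41³
max exponents: 3² · 7³ · 41³ = 212759127

212759127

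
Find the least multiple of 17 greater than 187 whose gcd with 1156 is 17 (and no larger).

gcd(m, 1156) = 17 forces 17 | m; write m = 17s. Then gcd(17s, 17·68) = 17·gcd(s, 68), so need gcd(s, 68) = 1.
17s > 187 gives s ≥ 12. The least s ≥ 12 coprime to 68 is 13, so m = 17·13 = 221.

221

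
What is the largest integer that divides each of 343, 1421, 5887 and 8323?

7

gcd(343, 1421): 1421 = 4·343 + 49; 343 = 7·49 + 0 → 49
gcd(49, 5887): 5887 = 120·49 + 7; 49 = 7·7 + 0 → 7
gcd(7, 8323): 8323 = 1189·7 + 0 → 7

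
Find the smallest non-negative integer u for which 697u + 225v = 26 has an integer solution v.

Reduce mod 225: 697u ≡ 26 (mod 225). With g = gcd(697, 225) = 1 dividing 26, divide through: 697u ≡ 26 (mod 225).
Since gcd(697, 225) = 1, u ≡ 26·(697)⁻¹ ≡ 83 (mod 225). Smallest non-negative: 83.

83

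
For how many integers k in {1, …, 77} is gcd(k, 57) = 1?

57 = 3·19. Inclusion–exclusion on these primes:
77 − ⌊77/3⌋ − ⌊77/19⌋ + ⌊77/57⌋ = 49

49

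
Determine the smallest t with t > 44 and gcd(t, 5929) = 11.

55

Multiples of 11 above 44: 11·5, 11·6, … . Need the cofactor coprime to 5929/11 = 539.
Checking s = 5, 6, … the first with gcd(s, 539) = 1 is s = 5, giving 55.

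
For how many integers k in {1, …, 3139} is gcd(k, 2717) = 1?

2717 = 11·13·19. Inclusion–exclusion on these primes:
3139 − ⌊3139/11⌋ − ⌊3139/13⌋ − ⌊3139/19⌋ + ⌊3139/143⌋ + ⌊3139/209⌋ + ⌊3139/247⌋ − ⌊3139/2717⌋ = 2495

2495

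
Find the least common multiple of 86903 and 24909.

gcd first: 86903 = 3·24909 + 12176; 24909 = 2·12176 + 557; 12176 = 21·557 + 479; 557 = 1·479 + 78; 479 = 6·78 + 11; 78 = 7·11 + 1; 11 = 11·1 + 0 → gcd = 1
lcm = 86903·24909/gcd = 2164666827/1 = 2164666827

2164666827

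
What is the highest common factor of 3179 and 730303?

289

3179 = 11 · 17²
730303 = 7 · 17² · 19²
Common: 17² = 289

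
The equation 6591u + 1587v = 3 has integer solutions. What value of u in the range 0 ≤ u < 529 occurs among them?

gcd(6591, 1587) = 3 (Euclid: 6591 = 4·1587 + 243; 1587 = 6·243 + 129; 243 = 1·129 + 114; 129 = 1·114 + 15; 114 = 7·15 + 9; 15 = 1·9 + 6; 9 = 1·6 + 3; 6 = 2·3 + 0), and 3 | 3.
Extended Euclid: 6591·(209) + 1587·(-868) = 3. Scale by 1: u₀ = 209.
General solution u = u₀ + 529t; reducing mod 529 gives u = 209 (and v = -868).

209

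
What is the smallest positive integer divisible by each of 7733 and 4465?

1817255

gcd first: 7733 = 1·4465 + 3268; 4465 = 1·3268 + 1197; 3268 = 2·1197 + 874; 1197 = 1·874 + 323; 874 = 2·323 + 228; 323 = 1·228 + 95; 228 = 2·95 + 38; 95 = 2·38 + 19; 38 = 2·19 + 0 → gcd = 19
lcm = 7733·4465/gcd = 34527845/19 = 1817255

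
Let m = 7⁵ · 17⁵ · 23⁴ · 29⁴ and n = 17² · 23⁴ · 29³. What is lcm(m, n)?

4723219650258994226279

max exponent per prime: 7⁵ · 17⁵ · 23⁴ · 29⁴ = 4723219650258994226279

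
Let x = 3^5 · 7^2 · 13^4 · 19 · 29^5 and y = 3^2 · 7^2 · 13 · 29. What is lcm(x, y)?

132531573219009237

max exponent per prime: 3^5 · 7^2 · 13^4 · 19 · 29^5 = 132531573219009237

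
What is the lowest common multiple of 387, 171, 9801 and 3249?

152140923

lcm(387, 171) = 387·171/gcd = 66177/9 = 7353
lcm(7353, 9801) = 7353·9801/gcd = 72066753/9 = 8007417
lcm(8007417, 3249) = 8007417·3249/gcd = 26016097833/171 = 152140923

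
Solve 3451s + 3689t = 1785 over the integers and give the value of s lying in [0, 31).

8

gcd(3451, 3689) = 119 (Euclid: 3689 = 1·3451 + 238; 3451 = 14·238 + 119; 238 = 2·119 + 0), and 119 | 1785.
Extended Euclid: 3451·(15) + 3689·(-14) = 119. Scale by 15: s₀ = 225.
General solution s = s₀ + 31k; reducing mod 31 gives s = 8 (and t = -7).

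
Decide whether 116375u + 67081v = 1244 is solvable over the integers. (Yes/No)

gcd(116375, 67081): 116375 = 1·67081 + 49294; 67081 = 1·49294 + 17787; 49294 = 2·17787 + 13720; 17787 = 1·13720 + 4067; 13720 = 3·4067 + 1519; 4067 = 2·1519 + 1029; 1519 = 1·1029 + 490; 1029 = 2·490 + 49; 490 = 10·49 + 0 → 49
49 does not divide 1244, so a solution does not exist.

No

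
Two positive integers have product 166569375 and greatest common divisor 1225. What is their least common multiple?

For any two positive integers, gcd × lcm equals their product. Hence lcm = 166569375 / 1225 = 135975.

135975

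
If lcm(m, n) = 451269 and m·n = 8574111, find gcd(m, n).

19

From gcd × lcm = mn: gcd = 8574111 / 451269 = 19.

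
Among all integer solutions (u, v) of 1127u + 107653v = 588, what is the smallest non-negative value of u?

Euclid: 107653 = 95·1127 + 588; 1127 = 1·588 + 539; 588 = 1·539 + 49; 539 = 11·49 + 0 → gcd = 49; 588 = 49·12.
Back-substitution yields 1127·(-191) + 107653·(2) = 49, so one solution is u = -191·12 = -2292, v = 2·12 = 24.
Solutions in u differ by 107653/49 = 2197; the one in [0, 2197) is -2292 mod 2197 = 2102.

2102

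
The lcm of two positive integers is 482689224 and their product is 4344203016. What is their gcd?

9

gcd·lcm = product, so gcd = 4344203016/482689224 = 9.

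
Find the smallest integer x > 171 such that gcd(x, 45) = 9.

189

45 = 9·5. Any x with gcd(x, 45) = 9 is a multiple of 9, say 9s, with s coprime to 5.
Need s > 171/9, so s ≥ 20. First s ≥ 20 with gcd(s, 5) = 1 is s = 21. Thus x = 9·21 = 189.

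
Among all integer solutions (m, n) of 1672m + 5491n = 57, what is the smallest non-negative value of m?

Reduce mod 5491: 1672m ≡ 57 (mod 5491). With g = gcd(1672, 5491) = 19 dividing 57, divide through: 88m ≡ 3 (mod 289).
Since gcd(88, 289) = 1, m ≡ 3·(88)⁻¹ ≡ 69 (mod 289). Smallest non-negative: 69.

69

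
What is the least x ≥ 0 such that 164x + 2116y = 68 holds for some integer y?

Euclid: 2116 = 12·164 + 148; 164 = 1·148 + 16; 148 = 9·16 + 4; 16 = 4·4 + 0 → gcd = 4; 68 = 4·17.
Back-substitution yields 164·(-129) + 2116·(10) = 4, so one solution is x = -129·17 = -2193, y = 10·17 = 170.
Solutions in x differ by 2116/4 = 529; the one in [0, 529) is -2193 mod 529 = 452.

452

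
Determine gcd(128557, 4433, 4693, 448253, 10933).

gcd(128557, 4433): 128557 = 29·4433 + 0 → 4433
gcd(4433, 4693): 4693 = 1·4433 + 260; 4433 = 17·260 + 13; 260 = 20·13 + 0 → 13
gcd(13, 448253): 448253 = 34481·13 + 0 → 13
gcd(13, 10933): 10933 = 841·13 + 0 → 13

13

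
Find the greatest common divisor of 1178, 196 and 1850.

gcd(1178, 196): 1178 = 6·196 + 2; 196 = 98·2 + 0 → 2
gcd(2, 1850): 1850 = 925·2 + 0 → 2

2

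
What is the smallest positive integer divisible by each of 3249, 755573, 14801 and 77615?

59943383955

3249 = 3² · 19²; 755573 = 7 · 13 · 19² · 23; 14801 = 19² · 41; 77615 = 5 · 19² · 43
lcm takes max exponent of each prime: 3² · 5 · 7 · 13 · 19² · 23 · 41 · 43 = 59943383955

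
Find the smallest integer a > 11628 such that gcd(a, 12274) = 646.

gcd(a, 12274) = 646 forces 646 | a; write a = 646s. Then gcd(646s, 646·19) = 646·gcd(s, 19), so need gcd(s, 19) = 1.
646s > 11628 gives s ≥ 19. The least s ≥ 19 coprime to 19 is 20, so a = 646·20 = 12920.

12920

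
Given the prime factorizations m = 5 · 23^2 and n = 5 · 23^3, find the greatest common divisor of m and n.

min exponent per shared prime: 5 · 23^2 = 2645

2645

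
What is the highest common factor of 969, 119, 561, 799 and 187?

17

gcd(969, 119): 969 = 8·119 + 17; 119 = 7·17 + 0 → 17
gcd(17, 561): 561 = 33·17 + 0 → 17
gcd(17, 799): 799 = 47·17 + 0 → 17
gcd(17, 187): 187 = 11·17 + 0 → 17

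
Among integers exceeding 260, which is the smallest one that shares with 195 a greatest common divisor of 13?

Multiples of 13 above 260: 13·21, 13·22, … . Need the cofactor coprime to 195/13 = 15.
Checking s = 21, 22, … the first with gcd(s, 15) = 1 is s = 22, giving 286.

286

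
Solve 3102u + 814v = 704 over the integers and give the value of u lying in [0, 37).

6

Euclid: 3102 = 3·814 + 660; 814 = 1·660 + 154; 660 = 4·154 + 44; 154 = 3·44 + 22; 44 = 2·22 + 0 → gcd = 22; 704 = 22·32.
Back-substitution yields 3102·(-16) + 814·(61) = 22, so one solution is u = -16·32 = -512, v = 61·32 = 1952.
Solutions in u differ by 814/22 = 37; the one in [0, 37) is -512 mod 37 = 6.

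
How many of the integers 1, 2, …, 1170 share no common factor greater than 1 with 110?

426

Prime factors of 110: 2, 5, 11. Count integers ≤ 1170 divisible by none of them.
By inclusion–exclusion: 1170 − ⌊1170/2⌋ − ⌊1170/5⌋ − ⌊1170/11⌋ + ⌊1170/10⌋ + ⌊1170/22⌋ + ⌊1170/55⌋ − ⌊1170/110⌋ = 426.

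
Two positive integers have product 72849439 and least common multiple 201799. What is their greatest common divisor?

361

gcd·lcm = product, so gcd = 72849439/201799 = 361.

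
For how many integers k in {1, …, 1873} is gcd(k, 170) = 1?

170 = 2·5·17. Inclusion–exclusion on these primes:
1873 − ⌊1873/2⌋ − ⌊1873/5⌋ − ⌊1873/17⌋ + ⌊1873/10⌋ + ⌊1873/34⌋ + ⌊1873/85⌋ − ⌊1873/170⌋ = 706

706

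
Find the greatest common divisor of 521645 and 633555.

1805

Euclid: 633555 = 1·521645 + 111910; 521645 = 4·111910 + 74005; 111910 = 1·74005 + 37905; 74005 = 1·37905 + 36100; 37905 = 1·36100 + 1805; 36100 = 20·1805 + 0. Last nonzero remainder: 1805.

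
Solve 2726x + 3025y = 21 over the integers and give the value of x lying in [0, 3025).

Euclid: 3025 = 1·2726 + 299; 2726 = 9·299 + 35; 299 = 8·35 + 19; 35 = 1·19 + 16; 19 = 1·16 + 3; 16 = 5·3 + 1; 3 = 3·1 + 0 → gcd = 1; 21 = 1·21.
Back-substitution yields 2726·(951) + 3025·(-857) = 1, so one solution is x = 951·21 = 19971, y = -857·21 = -17997.
Solutions in x differ by 3025/1 = 3025; the one in [0, 3025) is 19971 mod 3025 = 1821.

1821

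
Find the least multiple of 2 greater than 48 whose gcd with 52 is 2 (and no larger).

50

52 = 2·26. Any t with gcd(t, 52) = 2 is a multiple of 2, say 2s, with s coprime to 26.
Need s > 48/2, so s ≥ 25. First s ≥ 25 with gcd(s, 26) = 1 is s = 25. Thus t = 2·25 = 50.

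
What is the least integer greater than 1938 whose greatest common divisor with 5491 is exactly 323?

2261

gcd(t, 5491) = 323 forces 323 | t; write t = 323s. Then gcd(323s, 323·17) = 323·gcd(s, 17), so need gcd(s, 17) = 1.
323s > 1938 gives s ≥ 7. The least s ≥ 7 coprime to 17 is 7, so t = 323·7 = 2261.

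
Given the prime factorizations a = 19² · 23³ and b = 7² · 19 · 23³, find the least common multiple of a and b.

max exponent per prime: 7² · 19² · 23³ = 215222063

215222063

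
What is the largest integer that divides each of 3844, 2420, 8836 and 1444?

gcd(3844, 2420): 3844 = 1·2420 + 1424; 2420 = 1·1424 + 996; 1424 = 1·996 + 428; 996 = 2·428 + 140; 428 = 3·140 + 8; 140 = 17·8 + 4; 8 = 2·4 + 0 → 4
gcd(4, 8836): 8836 = 2209·4 + 0 → 4
gcd(4, 1444): 1444 = 361·4 + 0 → 4

4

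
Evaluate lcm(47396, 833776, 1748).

lcm(47396, 833776) = 47396·833776/gcd = 39517647296/164 = 240961264
lcm(240961264, 1748) = 240961264·1748/gcd = 421200289472/4 = 105300072368

105300072368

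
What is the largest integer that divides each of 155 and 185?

155 = 5 · 31
185 = 5 · 37
Common: 5 = 5

5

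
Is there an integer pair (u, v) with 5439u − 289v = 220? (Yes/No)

By Bézout, 5439u − 289v = 220 has integer solutions iff gcd(5439, 289) | 220.
Euclid: 5439 = 18·289 + 237; 289 = 1·237 + 52; 237 = 4·52 + 29; 52 = 1·29 + 23; 29 = 1·23 + 6; 23 = 3·6 + 5; 6 = 1·5 + 1; 5 = 5·1 + 0. gcd = 1; 220 mod 1 = 0. Yes.

Yes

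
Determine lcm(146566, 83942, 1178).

10036693114

146566 = 2 · 7 · 19² · 29; 83942 = 2 · 19 · 47²; 1178 = 2 · 19 · 31
lcm takes max exponent of each prime: 2 · 7 · 19² · 29 · 31 · 47² = 10036693114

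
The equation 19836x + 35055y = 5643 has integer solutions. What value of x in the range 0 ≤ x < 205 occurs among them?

gcd(19836, 35055) = 171 (Euclid: 35055 = 1·19836 + 15219; 19836 = 1·15219 + 4617; 15219 = 3·4617 + 1368; 4617 = 3·1368 + 513; 1368 = 2·513 + 342; 513 = 1·342 + 171; 342 = 2·171 + 0), and 171 | 5643.
Extended Euclid: 19836·(76) + 35055·(-43) = 171. Scale by 33: x₀ = 2508.
General solution x = x₀ + 205t; reducing mod 205 gives x = 48 (and y = -27).

48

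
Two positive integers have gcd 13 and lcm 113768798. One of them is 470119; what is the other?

3146

u·v = gcd·lcm = 13·113768798 = 1478994374, so v = 1478994374/470119 = 3146.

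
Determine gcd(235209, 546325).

235209 = 3 · 13 · 37 · 163
546325 = 5² · 13 · 41²
Common: 13 = 13

13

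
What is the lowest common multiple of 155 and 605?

18755

155 = 5 · 31; 605 = 5 · 11²
max exponents: 5 · 11² · 31 = 18755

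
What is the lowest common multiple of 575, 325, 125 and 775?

575 = 5² · 23; 325 = 5² · 13; 125 = 5³; 775 = 5² · 31
lcm takes max exponent of each prime: 5³ · 13 · 23 · 31 = 1158625

1158625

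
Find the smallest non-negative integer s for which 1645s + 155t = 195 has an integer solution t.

Euclid: 1645 = 10·155 + 95; 155 = 1·95 + 60; 95 = 1·60 + 35; 60 = 1·35 + 25; 35 = 1·25 + 10; 25 = 2·10 + 5; 10 = 2·5 + 0 → gcd = 5; 195 = 5·39.
Back-substitution yields 1645·(-13) + 155·(138) = 5, so one solution is s = -13·39 = -507, t = 138·39 = 5382.
Solutions in s differ by 155/5 = 31; the one in [0, 31) is -507 mod 31 = 20.

20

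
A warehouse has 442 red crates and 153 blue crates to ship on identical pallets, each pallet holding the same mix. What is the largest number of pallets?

Euclid: 442 = 2·153 + 136; 153 = 1·136 + 17; 136 = 8·17 + 0. Last nonzero remainder: 17.

17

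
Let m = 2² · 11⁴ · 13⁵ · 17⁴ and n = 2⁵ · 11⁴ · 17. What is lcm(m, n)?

14528914432082336

max exponent per prime: 2⁵ · 11⁴ · 13⁵ · 17⁴ = 14528914432082336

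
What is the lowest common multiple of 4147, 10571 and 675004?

4147 = 11 · 13 · 29; 10571 = 11 · 31²; 675004 = 2² · 11 · 23² · 29
lcm takes max exponent of each prime: 2² · 11 · 13 · 23² · 29 · 31² = 8432824972

8432824972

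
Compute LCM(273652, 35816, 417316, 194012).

335110193488878808

273652 = 2² · 37 · 43²; 35816 = 2³ · 11² · 37; 417316 = 2² · 17² · 19²; 194012 = 2² · 7 · 13² · 41
lcm takes max exponent of each prime: 2³ · 7 · 11² · 13² · 17² · 19² · 37 · 41 · 43² = 335110193488878808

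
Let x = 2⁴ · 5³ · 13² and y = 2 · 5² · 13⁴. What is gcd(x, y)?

min exponent per shared prime: 2 · 5² · 13² = 8450

8450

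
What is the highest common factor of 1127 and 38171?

Euclid: 38171 = 33·1127 + 980; 1127 = 1·980 + 147; 980 = 6·147 + 98; 147 = 1·98 + 49; 98 = 2·49 + 0. Last nonzero remainder: 49.

49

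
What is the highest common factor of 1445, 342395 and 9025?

gcd(1445, 342395): 342395 = 236·1445 + 1375; 1445 = 1·1375 + 70; 1375 = 19·70 + 45; 70 = 1·45 + 25; 45 = 1·25 + 20; 25 = 1·20 + 5; 20 = 4·5 + 0 → 5
gcd(5, 9025): 9025 = 1805·5 + 0 → 5

5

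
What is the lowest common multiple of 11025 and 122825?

54165825

gcd first: 122825 = 11·11025 + 1550; 11025 = 7·1550 + 175; 1550 = 8·175 + 150; 175 = 1·150 + 25; 150 = 6·25 + 0 → gcd = 25
lcm = 11025·122825/gcd = 1354145625/25 = 54165825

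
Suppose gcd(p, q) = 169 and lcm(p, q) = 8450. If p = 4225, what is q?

Using pq = gcd(p,q)·lcm(p,q) = 169·8450 = 1428050, we get q = 1428050/4225 = 338.

338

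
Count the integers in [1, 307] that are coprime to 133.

250

133 = 7·19. Inclusion–exclusion on these primes:
307 − ⌊307/7⌋ − ⌊307/19⌋ + ⌊307/133⌋ = 250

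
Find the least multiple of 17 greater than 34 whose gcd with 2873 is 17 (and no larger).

2873 = 17·169. Any t with gcd(t, 2873) = 17 is a multiple of 17, say 17s, with s coprime to 169.
Need s > 34/17, so s ≥ 3. First s ≥ 3 with gcd(s, 169) = 1 is s = 3. Thus t = 17·3 = 51.

51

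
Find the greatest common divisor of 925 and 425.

925 = 5² · 37
425 = 5² · 17
Common: 5² = 25

25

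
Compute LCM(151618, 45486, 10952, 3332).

2247030233098056

lcm(151618, 45486) = 151618·45486/gcd = 6896496348/2 = 3448248174
lcm(3448248174, 10952) = 3448248174·10952/gcd = 37765214001648/2 = 18882607000824
lcm(18882607000824, 3332) = 18882607000824·3332/gcd = 62916846526745568/28 = 2247030233098056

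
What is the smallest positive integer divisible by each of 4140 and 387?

gcd first: 4140 = 10·387 + 270; 387 = 1·270 + 117; 270 = 2·117 + 36; 117 = 3·36 + 9; 36 = 4·9 + 0 → gcd = 9
lcm = 4140·387/gcd = 1602180/9 = 178020

178020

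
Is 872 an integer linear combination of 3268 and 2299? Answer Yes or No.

No

By Bézout, 3268x − 2299y = 872 has integer solutions iff gcd(3268, 2299) | 872.
Euclid: 3268 = 1·2299 + 969; 2299 = 2·969 + 361; 969 = 2·361 + 247; 361 = 1·247 + 114; 247 = 2·114 + 19; 114 = 6·19 + 0. gcd = 19; 872 mod 19 = 17. No.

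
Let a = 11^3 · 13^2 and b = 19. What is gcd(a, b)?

min exponent per shared prime: (none) = 1

1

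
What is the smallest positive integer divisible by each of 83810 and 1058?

gcd first: 83810 = 79·1058 + 228; 1058 = 4·228 + 146; 228 = 1·146 + 82; 146 = 1·82 + 64; 82 = 1·64 + 18; 64 = 3·18 + 10; 18 = 1·10 + 8; 10 = 1·8 + 2; 8 = 4·2 + 0 → gcd = 2
lcm = 83810·1058/gcd = 88670980/2 = 44335490

44335490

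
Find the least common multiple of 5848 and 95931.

gcd first: 95931 = 16·5848 + 2363; 5848 = 2·2363 + 1122; 2363 = 2·1122 + 119; 1122 = 9·119 + 51; 119 = 2·51 + 17; 51 = 3·17 + 0 → gcd = 17
lcm = 5848·95931/gcd = 561004488/17 = 33000264

33000264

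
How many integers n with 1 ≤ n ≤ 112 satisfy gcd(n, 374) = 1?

Prime factors of 374: 2, 11, 17. Count integers ≤ 112 divisible by none of them.
By inclusion–exclusion: 112 − ⌊112/2⌋ − ⌊112/11⌋ − ⌊112/17⌋ + ⌊112/22⌋ + ⌊112/34⌋ + ⌊112/187⌋ − ⌊112/374⌋ = 48.

48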